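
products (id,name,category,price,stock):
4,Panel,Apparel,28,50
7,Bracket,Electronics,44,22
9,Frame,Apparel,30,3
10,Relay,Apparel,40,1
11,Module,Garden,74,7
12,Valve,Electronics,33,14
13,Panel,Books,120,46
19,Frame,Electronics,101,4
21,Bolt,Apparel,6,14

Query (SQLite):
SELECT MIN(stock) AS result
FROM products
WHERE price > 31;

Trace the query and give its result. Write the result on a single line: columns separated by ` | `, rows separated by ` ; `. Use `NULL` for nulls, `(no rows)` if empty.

Rows where price > 31 → stock values: [22, 1, 7, 14, 46, 4].
MIN of non-NULL values = 1.

1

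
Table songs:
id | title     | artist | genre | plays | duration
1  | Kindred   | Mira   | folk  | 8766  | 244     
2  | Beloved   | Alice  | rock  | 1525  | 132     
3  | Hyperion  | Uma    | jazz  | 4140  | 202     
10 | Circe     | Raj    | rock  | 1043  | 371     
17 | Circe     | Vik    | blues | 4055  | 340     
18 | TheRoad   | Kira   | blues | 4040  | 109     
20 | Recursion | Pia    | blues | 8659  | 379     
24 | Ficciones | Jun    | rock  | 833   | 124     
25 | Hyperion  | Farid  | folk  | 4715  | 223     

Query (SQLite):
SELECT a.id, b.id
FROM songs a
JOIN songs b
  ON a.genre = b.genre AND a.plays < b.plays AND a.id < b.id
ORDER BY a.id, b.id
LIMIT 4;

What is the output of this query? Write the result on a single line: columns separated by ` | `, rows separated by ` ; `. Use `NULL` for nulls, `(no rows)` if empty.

Pairs (a,b) with same genre, a.plays < b.plays, a.id < b.id.
genre groups: blues:{17,18,20} folk:{1,25} jazz:{3} rock:{2,10,24}
Ordered by (a.id, b.id); first 4.

17 | 20 ; 18 | 20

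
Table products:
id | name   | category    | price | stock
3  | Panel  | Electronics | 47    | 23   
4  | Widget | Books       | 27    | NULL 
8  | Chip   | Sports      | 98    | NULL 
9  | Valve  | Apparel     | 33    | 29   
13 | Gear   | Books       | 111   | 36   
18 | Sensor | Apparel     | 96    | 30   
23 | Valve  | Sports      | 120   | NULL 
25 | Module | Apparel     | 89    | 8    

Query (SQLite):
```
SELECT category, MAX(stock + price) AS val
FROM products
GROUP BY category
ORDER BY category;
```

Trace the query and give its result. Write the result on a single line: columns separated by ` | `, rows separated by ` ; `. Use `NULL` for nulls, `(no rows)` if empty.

Apparel | 126 ; Books | 147 ; Electronics | 70 ; Sports | NULL

For each row compute stock + price.
Group by category; take MAX of the expression per group.
  Apparel: ids {9, 18, 25} → MAX(stock + price)=126
  Books: ids {4, 13} → MAX(stock + price)=147
  Electronics: ids {3} → MAX(stock + price)=70
  Sports: ids {8, 23} → MAX(stock + price)=NULL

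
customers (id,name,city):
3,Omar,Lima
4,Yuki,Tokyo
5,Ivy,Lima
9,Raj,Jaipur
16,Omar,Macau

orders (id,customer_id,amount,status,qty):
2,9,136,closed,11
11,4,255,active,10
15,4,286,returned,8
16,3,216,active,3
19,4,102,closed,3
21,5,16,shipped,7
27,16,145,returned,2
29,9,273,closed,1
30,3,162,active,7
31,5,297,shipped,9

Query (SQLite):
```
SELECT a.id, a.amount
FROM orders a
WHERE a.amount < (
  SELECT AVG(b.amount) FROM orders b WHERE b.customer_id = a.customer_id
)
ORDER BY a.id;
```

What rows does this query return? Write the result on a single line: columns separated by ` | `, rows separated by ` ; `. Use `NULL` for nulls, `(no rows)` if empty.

2 | 136 ; 19 | 102 ; 21 | 16 ; 30 | 162

For each orders row a, compute AVG(amount) over rows sharing a.customer_id.
Keep row a if a.amount < that per-group AVG.
  customer_id=3: AVG(amount) = 189.0
  customer_id=4: AVG(amount) = 214.333333
  customer_id=5: AVG(amount) = 156.5
  customer_id=9: AVG(amount) = 204.5
  customer_id=16: AVG(amount) = 145.0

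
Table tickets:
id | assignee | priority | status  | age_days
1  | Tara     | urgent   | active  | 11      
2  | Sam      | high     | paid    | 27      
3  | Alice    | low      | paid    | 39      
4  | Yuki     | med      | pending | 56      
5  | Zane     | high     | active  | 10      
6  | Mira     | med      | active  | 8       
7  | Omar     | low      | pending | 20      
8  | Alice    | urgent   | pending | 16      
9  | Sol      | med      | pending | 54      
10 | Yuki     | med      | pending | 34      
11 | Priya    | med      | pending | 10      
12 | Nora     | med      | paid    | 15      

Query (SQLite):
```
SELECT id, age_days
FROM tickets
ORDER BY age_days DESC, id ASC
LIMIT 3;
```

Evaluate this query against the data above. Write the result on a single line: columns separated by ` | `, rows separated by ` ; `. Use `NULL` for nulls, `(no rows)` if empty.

Sort by age_days desc, tiebreak id asc: (56, id=4), (54, id=9), (39, id=3), (34, id=10), (27, id=2), (20, id=7) …. Take first 3.

4 | 56 ; 9 | 54 ; 3 | 39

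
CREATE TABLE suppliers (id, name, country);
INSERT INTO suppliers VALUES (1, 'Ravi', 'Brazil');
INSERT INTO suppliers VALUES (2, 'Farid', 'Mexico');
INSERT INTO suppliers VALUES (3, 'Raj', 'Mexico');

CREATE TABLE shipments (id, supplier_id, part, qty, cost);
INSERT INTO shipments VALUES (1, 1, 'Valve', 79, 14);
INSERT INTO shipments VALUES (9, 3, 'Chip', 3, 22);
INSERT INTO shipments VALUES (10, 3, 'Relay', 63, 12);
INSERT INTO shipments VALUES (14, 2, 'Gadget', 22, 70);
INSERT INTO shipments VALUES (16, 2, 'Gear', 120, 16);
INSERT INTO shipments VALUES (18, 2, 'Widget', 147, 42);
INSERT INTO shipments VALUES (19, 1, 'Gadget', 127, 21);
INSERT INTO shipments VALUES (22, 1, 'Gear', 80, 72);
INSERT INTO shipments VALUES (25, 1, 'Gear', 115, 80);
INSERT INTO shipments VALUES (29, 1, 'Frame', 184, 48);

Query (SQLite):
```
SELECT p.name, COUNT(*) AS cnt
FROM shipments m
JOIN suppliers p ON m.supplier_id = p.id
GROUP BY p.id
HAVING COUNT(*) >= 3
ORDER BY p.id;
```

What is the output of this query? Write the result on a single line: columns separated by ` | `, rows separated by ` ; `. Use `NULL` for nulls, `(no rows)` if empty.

Join each shipments row to its suppliers via supplier_id.
Group joined rows by suppliers.id; compute COUNT(*) per group.
HAVING: keep groups with count ≥ 3.
  1: ids {1, 19, 22, 25, 29} → COUNT(*)=5
  2: ids {14, 16, 18} → COUNT(*)=3
  3: ids {9, 10} → COUNT(*)=2

Ravi | 5 ; Farid | 3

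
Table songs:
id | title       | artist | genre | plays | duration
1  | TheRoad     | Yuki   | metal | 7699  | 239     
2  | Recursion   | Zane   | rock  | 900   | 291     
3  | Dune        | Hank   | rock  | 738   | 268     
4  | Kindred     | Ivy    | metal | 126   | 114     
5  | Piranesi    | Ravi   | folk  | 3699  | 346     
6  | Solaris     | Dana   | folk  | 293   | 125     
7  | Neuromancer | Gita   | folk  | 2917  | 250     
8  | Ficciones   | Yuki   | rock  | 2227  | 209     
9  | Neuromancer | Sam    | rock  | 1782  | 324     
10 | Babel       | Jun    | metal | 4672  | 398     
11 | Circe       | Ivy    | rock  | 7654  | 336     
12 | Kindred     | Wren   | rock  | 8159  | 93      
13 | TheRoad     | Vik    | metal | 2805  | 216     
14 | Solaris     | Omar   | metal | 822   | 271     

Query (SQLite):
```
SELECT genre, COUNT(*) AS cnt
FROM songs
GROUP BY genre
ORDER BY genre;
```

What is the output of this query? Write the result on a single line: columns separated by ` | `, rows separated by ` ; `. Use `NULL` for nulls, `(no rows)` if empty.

folk | 3 ; metal | 5 ; rock | 6

Partition songs by genre; compute COUNT(*) within each group.
  folk: ids {5, 6, 7} → COUNT(*)=3
  metal: ids {1, 4, 10, 13, 14} → COUNT(*)=5
  rock: ids {2, 3, 8, 9, 11, 12} → COUNT(*)=6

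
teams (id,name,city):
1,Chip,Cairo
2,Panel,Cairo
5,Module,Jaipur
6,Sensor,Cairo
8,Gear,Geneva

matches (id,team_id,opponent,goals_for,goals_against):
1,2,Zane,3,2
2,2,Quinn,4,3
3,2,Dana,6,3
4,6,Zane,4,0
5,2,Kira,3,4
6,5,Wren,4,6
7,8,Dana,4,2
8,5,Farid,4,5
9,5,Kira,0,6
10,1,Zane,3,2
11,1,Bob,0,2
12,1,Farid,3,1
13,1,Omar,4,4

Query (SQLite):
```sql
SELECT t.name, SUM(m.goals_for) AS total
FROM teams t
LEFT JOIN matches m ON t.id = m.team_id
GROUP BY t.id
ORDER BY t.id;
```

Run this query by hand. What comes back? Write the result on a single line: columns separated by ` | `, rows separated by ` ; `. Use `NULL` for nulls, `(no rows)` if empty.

LEFT JOIN keeps every teams row; unmatched ones get NULL for matches columns.
Group by teams.id and compute SUM(m.goals_for). SUM over an all-NULL group is NULL.
  1: ids {10, 11, 12, 13} → SUM(m.goals_for)=10
  2: ids {1, 2, 3, 5} → SUM(m.goals_for)=16
  5: ids {6, 8, 9} → SUM(m.goals_for)=8
  6: ids {4} → SUM(m.goals_for)=4
  8: ids {7} → SUM(m.goals_for)=4

Chip | 10 ; Panel | 16 ; Module | 8 ; Sensor | 4 ; Gear | 4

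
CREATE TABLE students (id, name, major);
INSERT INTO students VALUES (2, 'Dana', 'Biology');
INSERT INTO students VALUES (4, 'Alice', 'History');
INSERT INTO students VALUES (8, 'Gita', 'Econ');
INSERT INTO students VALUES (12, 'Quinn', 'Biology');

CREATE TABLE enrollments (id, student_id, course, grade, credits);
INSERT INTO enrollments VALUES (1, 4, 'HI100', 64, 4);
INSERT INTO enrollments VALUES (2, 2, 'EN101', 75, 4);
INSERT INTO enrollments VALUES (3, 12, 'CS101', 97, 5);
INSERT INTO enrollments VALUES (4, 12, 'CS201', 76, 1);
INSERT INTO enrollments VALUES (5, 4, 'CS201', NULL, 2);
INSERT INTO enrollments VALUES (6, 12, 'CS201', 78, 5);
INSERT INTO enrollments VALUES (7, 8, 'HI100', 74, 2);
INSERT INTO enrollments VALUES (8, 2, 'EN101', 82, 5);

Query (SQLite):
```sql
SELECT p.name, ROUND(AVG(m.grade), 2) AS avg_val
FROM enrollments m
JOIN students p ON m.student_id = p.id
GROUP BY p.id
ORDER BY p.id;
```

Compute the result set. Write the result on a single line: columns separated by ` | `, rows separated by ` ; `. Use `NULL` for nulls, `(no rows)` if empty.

Dana | 78.5 ; Alice | 64 ; Gita | 74 ; Quinn | 83.67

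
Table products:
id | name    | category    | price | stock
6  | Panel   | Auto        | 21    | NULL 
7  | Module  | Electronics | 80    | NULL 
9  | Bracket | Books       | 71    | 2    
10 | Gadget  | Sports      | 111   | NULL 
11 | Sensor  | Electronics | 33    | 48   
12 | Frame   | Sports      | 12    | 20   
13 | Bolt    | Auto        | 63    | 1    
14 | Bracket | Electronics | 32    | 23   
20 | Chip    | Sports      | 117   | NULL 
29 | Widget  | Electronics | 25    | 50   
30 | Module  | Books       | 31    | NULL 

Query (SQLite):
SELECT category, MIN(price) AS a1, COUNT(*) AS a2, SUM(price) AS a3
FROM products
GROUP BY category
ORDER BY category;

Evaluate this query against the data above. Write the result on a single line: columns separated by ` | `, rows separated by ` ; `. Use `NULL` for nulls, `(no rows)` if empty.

Auto | 21 | 2 | 84 ; Books | 31 | 2 | 102 ; Electronics | 25 | 4 | 170 ; Sports | 12 | 3 | 240

Group products by category.
Per group compute: MIN(price), COUNT(*), SUM(price).
  Auto: ids {6, 13} → MIN(price)=21, COUNT(*)=2, SUM(price)=84
  Books: ids {9, 30} → MIN(price)=31, COUNT(*)=2, SUM(price)=102
  Electronics: ids {7, 11, 14, 29} → MIN(price)=25, COUNT(*)=4, SUM(price)=170
  Sports: ids {10, 12, 20} → MIN(price)=12, COUNT(*)=3, SUM(price)=240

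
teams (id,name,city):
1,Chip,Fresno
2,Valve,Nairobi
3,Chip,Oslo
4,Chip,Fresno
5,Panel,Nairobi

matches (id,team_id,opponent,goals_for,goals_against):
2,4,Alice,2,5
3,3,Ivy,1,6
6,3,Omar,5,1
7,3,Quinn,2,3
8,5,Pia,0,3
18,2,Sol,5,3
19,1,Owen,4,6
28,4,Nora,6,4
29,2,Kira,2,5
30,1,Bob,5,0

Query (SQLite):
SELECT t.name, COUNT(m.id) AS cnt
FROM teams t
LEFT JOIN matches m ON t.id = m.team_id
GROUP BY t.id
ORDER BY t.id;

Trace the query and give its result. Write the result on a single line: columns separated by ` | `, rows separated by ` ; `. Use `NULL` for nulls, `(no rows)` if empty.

LEFT JOIN keeps every teams row; unmatched ones get NULL for matches columns.
Group by teams.id and compute COUNT(m.id). COUNT(col) of an all-NULL group is 0.
  1: ids {19, 30} → COUNT(m.id)=2
  2: ids {18, 29} → COUNT(m.id)=2
  3: ids {3, 6, 7} → COUNT(m.id)=3
  4: ids {2, 28} → COUNT(m.id)=2
  5: ids {8} → COUNT(m.id)=1

Chip | 2 ; Valve | 2 ; Chip | 3 ; Chip | 2 ; Panel | 1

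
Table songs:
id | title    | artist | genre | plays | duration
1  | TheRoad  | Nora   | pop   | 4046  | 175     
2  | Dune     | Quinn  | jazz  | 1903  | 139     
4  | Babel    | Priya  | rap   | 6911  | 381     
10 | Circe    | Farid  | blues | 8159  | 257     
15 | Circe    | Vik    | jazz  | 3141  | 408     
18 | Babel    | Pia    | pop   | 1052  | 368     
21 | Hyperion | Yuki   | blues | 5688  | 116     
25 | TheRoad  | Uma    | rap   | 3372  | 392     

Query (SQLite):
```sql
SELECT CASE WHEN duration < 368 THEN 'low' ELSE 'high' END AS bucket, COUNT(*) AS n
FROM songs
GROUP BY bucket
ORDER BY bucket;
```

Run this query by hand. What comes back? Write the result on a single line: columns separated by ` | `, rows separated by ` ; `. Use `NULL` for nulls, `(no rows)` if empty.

high | 4 ; low | 4

Bucket rows by duration < 368 → 'low' else 'high'; count each bucket.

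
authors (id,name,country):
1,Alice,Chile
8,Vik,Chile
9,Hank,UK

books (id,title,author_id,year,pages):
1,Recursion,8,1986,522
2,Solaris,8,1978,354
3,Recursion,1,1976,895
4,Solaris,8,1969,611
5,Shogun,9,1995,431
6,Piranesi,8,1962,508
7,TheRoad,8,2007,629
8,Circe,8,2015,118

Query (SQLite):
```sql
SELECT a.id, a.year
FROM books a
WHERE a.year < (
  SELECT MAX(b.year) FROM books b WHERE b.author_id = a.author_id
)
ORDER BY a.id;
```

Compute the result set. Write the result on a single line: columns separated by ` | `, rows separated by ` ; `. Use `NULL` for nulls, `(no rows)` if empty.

1 | 1986 ; 2 | 1978 ; 4 | 1969 ; 6 | 1962 ; 7 | 2007

For each books row a, compute MAX(year) over rows sharing a.author_id.
Keep row a if a.year < that per-group MAX.
  author_id=1: MAX(year) = 1976
  author_id=8: MAX(year) = 2015
  author_id=9: MAX(year) = 1995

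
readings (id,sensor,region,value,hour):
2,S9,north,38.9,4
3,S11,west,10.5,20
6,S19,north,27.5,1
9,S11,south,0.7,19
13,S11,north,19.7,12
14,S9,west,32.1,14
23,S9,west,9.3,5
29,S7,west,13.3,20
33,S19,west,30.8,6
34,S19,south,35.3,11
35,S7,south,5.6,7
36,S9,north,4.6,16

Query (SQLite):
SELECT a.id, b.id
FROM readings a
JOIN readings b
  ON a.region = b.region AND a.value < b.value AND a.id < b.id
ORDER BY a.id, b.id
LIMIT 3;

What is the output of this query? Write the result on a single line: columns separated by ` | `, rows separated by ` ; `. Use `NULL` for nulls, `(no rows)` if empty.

Pairs (a,b) with same region, a.value < b.value, a.id < b.id.
region groups: north:{2,6,13,36} south:{9,34,35} west:{3,14,23,29,33}
Ordered by (a.id, b.id); first 3.

3 | 14 ; 3 | 29 ; 3 | 33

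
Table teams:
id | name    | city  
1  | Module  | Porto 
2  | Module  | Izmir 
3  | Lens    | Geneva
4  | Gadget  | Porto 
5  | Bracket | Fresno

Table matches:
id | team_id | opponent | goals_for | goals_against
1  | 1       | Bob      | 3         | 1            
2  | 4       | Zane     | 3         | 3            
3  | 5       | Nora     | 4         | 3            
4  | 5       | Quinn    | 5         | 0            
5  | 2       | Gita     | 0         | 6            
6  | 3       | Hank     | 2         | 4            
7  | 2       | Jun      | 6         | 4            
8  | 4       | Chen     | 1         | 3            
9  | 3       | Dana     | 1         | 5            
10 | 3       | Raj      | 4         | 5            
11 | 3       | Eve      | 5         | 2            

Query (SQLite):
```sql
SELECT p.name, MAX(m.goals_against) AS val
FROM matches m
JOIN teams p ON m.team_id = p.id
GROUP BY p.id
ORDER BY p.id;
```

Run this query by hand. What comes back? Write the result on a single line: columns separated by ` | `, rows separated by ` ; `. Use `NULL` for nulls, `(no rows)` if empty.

Join each matches row to its teams via team_id.
Group joined rows by teams.id; compute MAX(m.goals_against) per group.
  1: ids {1} → MAX(m.goals_against)=1
  2: ids {5, 7} → MAX(m.goals_against)=6
  3: ids {6, 9, 10, 11} → MAX(m.goals_against)=5
  4: ids {2, 8} → MAX(m.goals_against)=3
  5: ids {3, 4} → MAX(m.goals_against)=3

Module | 1 ; Module | 6 ; Lens | 5 ; Gadget | 3 ; Bracket | 3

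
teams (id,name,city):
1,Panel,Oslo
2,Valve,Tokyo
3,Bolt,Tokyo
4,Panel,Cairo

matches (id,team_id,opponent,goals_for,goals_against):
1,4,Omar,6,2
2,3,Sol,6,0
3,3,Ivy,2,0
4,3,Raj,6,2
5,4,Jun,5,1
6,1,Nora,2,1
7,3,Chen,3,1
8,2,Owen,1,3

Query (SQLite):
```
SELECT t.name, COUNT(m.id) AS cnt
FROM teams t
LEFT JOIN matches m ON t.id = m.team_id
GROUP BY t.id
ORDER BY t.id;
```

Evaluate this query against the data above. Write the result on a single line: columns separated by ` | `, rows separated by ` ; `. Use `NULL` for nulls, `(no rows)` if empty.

Panel | 1 ; Valve | 1 ; Bolt | 4 ; Panel | 2

LEFT JOIN keeps every teams row; unmatched ones get NULL for matches columns.
Group by teams.id and compute COUNT(m.id). COUNT(col) of an all-NULL group is 0.
  1: ids {6} → COUNT(m.id)=1
  2: ids {8} → COUNT(m.id)=1
  3: ids {2, 3, 4, 7} → COUNT(m.id)=4
  4: ids {1, 5} → COUNT(m.id)=2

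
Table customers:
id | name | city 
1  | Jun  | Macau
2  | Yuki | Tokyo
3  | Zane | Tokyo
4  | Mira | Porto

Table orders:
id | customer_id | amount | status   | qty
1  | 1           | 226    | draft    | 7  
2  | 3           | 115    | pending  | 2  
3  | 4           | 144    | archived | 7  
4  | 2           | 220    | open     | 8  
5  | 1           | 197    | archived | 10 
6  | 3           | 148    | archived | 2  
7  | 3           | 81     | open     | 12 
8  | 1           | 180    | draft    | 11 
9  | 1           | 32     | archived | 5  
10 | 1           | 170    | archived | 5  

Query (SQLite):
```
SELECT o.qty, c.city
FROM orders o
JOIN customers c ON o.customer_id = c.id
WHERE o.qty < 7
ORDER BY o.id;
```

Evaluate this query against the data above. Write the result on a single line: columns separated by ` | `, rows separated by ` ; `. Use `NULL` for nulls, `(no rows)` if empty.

Each orders row matches the customers row where customer_id = customers.id.
Then keep rows with o.qty < 7.

2 | Tokyo ; 2 | Tokyo ; 5 | Macau ; 5 | Macau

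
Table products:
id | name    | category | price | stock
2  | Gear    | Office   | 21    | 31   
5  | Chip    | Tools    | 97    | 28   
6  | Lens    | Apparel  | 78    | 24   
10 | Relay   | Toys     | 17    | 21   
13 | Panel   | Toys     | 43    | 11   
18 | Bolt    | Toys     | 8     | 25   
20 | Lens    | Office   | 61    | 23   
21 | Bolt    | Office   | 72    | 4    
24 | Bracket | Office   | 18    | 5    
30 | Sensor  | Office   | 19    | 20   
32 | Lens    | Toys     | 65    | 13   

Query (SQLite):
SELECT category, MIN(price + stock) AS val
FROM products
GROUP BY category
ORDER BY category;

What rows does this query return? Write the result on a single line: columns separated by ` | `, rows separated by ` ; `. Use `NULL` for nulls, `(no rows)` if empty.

For each row compute price + stock.
Group by category; take MIN of the expression per group.
  Apparel: ids {6} → MIN(price + stock)=102
  Office: ids {2, 20, 21, 24, 30} → MIN(price + stock)=23
  Tools: ids {5} → MIN(price + stock)=125
  Toys: ids {10, 13, 18, 32} → MIN(price + stock)=33

Apparel | 102 ; Office | 23 ; Tools | 125 ; Toys | 33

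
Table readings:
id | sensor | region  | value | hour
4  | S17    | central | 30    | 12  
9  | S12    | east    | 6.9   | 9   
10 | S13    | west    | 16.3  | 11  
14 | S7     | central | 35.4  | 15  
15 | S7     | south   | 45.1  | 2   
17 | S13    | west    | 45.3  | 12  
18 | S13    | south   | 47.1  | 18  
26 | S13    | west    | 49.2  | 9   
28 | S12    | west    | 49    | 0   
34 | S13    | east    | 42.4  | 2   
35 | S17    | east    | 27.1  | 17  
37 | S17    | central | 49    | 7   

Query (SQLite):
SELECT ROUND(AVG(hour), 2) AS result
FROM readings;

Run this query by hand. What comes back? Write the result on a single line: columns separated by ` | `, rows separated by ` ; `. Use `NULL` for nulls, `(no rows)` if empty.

9.5

All hour values: [12, 9, 11, 15, 2, 12, 18, 9, 0, 2, 17, 7].
AVG = 114 / 12 (rounded to 2 dp).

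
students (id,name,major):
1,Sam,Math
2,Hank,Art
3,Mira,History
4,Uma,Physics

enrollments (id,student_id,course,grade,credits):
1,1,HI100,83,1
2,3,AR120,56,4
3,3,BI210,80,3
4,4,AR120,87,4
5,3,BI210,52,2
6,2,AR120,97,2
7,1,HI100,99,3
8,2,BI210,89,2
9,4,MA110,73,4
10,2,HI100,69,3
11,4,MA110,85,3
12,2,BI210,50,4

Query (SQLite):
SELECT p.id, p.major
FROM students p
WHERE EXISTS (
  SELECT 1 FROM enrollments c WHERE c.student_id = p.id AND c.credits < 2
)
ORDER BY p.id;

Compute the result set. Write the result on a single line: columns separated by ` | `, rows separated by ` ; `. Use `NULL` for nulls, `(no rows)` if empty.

1 | Math

For each students row, check whether any enrollments with matching student_id has credits < 2.
Keep rows where that is true.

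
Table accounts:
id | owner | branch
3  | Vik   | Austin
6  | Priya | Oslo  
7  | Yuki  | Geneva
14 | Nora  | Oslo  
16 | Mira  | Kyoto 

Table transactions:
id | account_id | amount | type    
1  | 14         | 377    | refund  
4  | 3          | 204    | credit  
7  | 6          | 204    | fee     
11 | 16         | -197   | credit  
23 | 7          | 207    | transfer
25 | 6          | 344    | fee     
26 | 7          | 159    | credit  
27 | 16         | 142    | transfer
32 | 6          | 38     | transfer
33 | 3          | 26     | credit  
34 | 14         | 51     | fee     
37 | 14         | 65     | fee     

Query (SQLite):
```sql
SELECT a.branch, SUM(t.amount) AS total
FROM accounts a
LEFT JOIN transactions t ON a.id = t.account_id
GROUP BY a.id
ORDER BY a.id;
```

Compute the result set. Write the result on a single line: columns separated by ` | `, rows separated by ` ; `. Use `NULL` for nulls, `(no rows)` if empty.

Austin | 230 ; Oslo | 586 ; Geneva | 366 ; Oslo | 493 ; Kyoto | -55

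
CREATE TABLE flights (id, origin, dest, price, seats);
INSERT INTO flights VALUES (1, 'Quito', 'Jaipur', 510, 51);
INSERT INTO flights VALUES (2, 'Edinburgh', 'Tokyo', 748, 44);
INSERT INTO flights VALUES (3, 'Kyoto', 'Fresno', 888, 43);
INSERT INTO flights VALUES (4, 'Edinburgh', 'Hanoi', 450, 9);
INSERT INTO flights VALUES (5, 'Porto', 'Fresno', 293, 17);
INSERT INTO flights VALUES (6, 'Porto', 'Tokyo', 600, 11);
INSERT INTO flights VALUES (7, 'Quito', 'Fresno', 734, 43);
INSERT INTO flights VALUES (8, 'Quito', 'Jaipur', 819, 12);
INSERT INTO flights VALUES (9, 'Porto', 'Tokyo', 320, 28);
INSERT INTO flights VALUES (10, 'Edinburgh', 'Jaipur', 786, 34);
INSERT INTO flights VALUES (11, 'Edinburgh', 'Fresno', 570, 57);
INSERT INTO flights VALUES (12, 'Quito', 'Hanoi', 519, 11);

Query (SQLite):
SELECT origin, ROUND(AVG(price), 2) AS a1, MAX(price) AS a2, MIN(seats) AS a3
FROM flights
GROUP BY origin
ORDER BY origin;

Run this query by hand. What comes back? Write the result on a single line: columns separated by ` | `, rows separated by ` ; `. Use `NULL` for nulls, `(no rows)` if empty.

Edinburgh | 638.5 | 786 | 9 ; Kyoto | 888 | 888 | 43 ; Porto | 404.33 | 600 | 11 ; Quito | 645.5 | 819 | 11

Group flights by origin.
Per group compute: ROUND(AVG(price), 2), MAX(price), MIN(seats).
  Edinburgh: ids {2, 4, 10, 11} → ROUND(AVG(price), 2)=638.5, MAX(price)=786, MIN(seats)=9
  Kyoto: ids {3} → ROUND(AVG(price), 2)=888, MAX(price)=888, MIN(seats)=43
  Porto: ids {5, 6, 9} → ROUND(AVG(price), 2)=404.33, MAX(price)=600, MIN(seats)=11
  Quito: ids {1, 7, 8, 12} → ROUND(AVG(price), 2)=645.5, MAX(price)=819, MIN(seats)=11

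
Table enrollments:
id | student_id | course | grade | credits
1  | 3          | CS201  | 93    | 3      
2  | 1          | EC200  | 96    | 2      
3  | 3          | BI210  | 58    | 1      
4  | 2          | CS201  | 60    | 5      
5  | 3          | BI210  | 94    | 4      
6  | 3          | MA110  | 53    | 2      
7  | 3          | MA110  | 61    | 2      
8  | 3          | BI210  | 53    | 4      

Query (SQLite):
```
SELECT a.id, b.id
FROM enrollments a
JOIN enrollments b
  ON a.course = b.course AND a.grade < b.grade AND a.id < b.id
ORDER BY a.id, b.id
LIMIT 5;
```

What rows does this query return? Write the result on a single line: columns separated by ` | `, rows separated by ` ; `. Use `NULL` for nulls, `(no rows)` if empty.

Pairs (a,b) with same course, a.grade < b.grade, a.id < b.id.
course groups: BI210:{3,5,8} CS201:{1,4} EC200:{2} MA110:{6,7}
Ordered by (a.id, b.id); first 5.

3 | 5 ; 6 | 7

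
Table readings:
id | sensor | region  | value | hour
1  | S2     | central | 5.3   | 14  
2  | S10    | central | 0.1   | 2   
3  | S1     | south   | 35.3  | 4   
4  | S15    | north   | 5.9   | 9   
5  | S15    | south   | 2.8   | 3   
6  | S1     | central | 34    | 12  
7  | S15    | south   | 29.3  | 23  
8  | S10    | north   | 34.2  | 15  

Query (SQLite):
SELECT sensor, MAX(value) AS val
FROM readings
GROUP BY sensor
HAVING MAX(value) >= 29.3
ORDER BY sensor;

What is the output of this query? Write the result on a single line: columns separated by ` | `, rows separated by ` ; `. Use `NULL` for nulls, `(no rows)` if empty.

S1 | 35.3 ; S10 | 34.2 ; S15 | 29.3

Partition readings by sensor; compute MAX(value) within each group.
HAVING: keep groups where MAX(value) >= 29.3.
  S1: ids {3, 6} → MAX(value)=35.3
  S10: ids {2, 8} → MAX(value)=34.2
  S15: ids {4, 5, 7} → MAX(value)=29.3
  S2: ids {1} → MAX(value)=5.3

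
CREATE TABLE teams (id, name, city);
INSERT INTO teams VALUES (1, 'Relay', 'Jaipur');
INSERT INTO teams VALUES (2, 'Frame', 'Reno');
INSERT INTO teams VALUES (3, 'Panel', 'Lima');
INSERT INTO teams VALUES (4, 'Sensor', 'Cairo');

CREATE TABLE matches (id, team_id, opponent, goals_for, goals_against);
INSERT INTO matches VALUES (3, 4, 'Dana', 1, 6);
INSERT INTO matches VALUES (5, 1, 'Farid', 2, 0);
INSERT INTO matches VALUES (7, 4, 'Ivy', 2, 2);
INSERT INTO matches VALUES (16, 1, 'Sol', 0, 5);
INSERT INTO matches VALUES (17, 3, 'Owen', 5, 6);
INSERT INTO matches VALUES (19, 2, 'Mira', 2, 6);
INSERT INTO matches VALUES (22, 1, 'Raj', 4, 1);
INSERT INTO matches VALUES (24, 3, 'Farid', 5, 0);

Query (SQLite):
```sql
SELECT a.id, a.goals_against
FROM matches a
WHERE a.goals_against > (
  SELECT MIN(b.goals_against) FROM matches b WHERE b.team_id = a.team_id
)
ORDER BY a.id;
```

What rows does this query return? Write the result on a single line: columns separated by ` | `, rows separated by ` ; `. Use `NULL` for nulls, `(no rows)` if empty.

For each matches row a, compute MIN(goals_against) over rows sharing a.team_id.
Keep row a if a.goals_against > that per-group MIN.
  team_id=1: MIN(goals_against) = 0
  team_id=2: MIN(goals_against) = 6
  team_id=3: MIN(goals_against) = 0
  team_id=4: MIN(goals_against) = 2

3 | 6 ; 16 | 5 ; 17 | 6 ; 22 | 1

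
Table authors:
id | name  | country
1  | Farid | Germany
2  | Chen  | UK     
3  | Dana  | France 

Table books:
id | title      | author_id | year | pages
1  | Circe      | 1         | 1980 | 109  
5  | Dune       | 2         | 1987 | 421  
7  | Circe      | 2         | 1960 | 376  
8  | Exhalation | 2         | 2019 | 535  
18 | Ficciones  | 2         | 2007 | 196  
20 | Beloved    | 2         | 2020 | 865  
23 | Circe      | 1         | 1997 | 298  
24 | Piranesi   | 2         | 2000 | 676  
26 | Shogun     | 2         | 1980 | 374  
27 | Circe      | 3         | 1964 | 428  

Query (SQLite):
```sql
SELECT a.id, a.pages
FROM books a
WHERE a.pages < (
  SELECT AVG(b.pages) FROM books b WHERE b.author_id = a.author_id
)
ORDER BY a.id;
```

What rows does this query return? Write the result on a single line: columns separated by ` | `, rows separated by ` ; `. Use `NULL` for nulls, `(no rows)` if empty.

For each books row a, compute AVG(pages) over rows sharing a.author_id.
Keep row a if a.pages < that per-group AVG.
  author_id=1: AVG(pages) = 203.5
  author_id=2: AVG(pages) = 491.857143
  author_id=3: AVG(pages) = 428.0

1 | 109 ; 5 | 421 ; 7 | 376 ; 18 | 196 ; 26 | 374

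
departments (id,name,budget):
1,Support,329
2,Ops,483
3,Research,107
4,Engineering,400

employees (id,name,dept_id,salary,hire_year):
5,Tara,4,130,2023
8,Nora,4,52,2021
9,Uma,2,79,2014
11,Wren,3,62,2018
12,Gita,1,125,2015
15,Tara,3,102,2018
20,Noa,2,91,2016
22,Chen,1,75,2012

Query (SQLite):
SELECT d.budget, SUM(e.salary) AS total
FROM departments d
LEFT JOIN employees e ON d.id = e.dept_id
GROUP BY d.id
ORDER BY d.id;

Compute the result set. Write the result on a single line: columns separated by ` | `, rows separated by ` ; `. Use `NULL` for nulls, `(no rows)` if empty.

LEFT JOIN keeps every departments row; unmatched ones get NULL for employees columns.
Group by departments.id and compute SUM(e.salary). SUM over an all-NULL group is NULL.
  1: ids {12, 22} → SUM(e.salary)=200
  2: ids {9, 20} → SUM(e.salary)=170
  3: ids {11, 15} → SUM(e.salary)=164
  4: ids {5, 8} → SUM(e.salary)=182

329 | 200 ; 483 | 170 ; 107 | 164 ; 400 | 182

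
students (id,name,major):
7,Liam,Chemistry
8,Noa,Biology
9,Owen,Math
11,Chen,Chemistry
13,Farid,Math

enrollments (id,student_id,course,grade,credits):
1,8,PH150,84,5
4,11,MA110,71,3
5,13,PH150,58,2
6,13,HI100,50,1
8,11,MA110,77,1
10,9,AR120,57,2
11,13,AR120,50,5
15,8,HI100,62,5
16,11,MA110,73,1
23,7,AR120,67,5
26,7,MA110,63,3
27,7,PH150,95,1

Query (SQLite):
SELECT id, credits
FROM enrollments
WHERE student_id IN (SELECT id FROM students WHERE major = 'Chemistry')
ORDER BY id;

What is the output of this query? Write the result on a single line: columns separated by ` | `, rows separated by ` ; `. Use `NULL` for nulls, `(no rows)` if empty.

4 | 3 ; 8 | 1 ; 16 | 1 ; 23 | 5 ; 26 | 3 ; 27 | 1

Inner query: students.id where major = 'Chemistry'.
Outer: keep enrollments rows whose student_id is in that set.
Inner query → {7, 11}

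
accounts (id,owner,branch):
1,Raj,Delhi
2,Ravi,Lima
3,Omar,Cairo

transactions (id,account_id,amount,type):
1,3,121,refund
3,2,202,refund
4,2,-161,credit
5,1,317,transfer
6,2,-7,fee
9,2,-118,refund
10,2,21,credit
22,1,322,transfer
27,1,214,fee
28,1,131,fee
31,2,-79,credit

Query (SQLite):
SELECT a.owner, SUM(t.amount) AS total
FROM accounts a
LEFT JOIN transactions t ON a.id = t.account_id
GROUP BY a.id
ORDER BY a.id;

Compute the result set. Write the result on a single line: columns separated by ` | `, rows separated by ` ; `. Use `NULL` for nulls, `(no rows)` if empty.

Raj | 984 ; Ravi | -142 ; Omar | 121

LEFT JOIN keeps every accounts row; unmatched ones get NULL for transactions columns.
Group by accounts.id and compute SUM(t.amount). SUM over an all-NULL group is NULL.
  1: ids {5, 22, 27, 28} → SUM(t.amount)=984
  2: ids {3, 4, 6, 9, 10, 31} → SUM(t.amount)=-142
  3: ids {1} → SUM(t.amount)=121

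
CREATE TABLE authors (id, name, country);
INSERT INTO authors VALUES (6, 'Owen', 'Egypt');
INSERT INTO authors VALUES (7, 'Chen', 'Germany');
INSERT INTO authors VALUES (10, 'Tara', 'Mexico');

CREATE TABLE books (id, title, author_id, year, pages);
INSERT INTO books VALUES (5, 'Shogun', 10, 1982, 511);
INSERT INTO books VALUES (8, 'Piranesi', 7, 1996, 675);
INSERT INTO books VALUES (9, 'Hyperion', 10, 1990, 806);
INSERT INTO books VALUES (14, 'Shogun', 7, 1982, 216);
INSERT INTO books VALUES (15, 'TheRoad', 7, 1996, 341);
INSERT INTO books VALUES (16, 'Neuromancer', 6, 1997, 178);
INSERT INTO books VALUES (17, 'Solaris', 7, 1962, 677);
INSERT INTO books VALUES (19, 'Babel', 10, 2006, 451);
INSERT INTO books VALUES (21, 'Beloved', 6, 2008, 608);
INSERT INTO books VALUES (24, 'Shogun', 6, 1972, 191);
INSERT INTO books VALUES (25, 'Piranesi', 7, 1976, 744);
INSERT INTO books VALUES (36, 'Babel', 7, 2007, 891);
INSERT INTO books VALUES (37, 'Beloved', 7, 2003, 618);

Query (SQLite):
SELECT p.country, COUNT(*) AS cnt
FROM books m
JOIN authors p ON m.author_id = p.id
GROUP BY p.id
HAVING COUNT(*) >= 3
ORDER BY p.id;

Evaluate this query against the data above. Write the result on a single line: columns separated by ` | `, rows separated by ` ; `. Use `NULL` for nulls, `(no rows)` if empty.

Join each books row to its authors via author_id.
Group joined rows by authors.id; compute COUNT(*) per group.
HAVING: keep groups with count ≥ 3.
  6: ids {16, 21, 24} → COUNT(*)=3
  7: ids {8, 14, 15, 17, 25, 36, 37} → COUNT(*)=7
  10: ids {5, 9, 19} → COUNT(*)=3

Egypt | 3 ; Germany | 7 ; Mexico | 3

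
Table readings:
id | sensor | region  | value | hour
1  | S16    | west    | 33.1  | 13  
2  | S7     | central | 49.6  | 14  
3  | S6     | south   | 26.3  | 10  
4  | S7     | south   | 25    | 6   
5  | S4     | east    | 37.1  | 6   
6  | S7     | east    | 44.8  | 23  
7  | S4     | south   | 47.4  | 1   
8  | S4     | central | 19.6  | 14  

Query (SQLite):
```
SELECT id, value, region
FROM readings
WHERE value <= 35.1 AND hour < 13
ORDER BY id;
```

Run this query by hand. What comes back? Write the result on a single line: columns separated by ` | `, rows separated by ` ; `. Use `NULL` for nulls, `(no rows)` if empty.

3 | 26.3 | south ; 4 | 25 | south

value <= 35.1: ids {1, 3, 4, 8}
hour < 13: ids {3, 4, 5, 7}
Combine with AND.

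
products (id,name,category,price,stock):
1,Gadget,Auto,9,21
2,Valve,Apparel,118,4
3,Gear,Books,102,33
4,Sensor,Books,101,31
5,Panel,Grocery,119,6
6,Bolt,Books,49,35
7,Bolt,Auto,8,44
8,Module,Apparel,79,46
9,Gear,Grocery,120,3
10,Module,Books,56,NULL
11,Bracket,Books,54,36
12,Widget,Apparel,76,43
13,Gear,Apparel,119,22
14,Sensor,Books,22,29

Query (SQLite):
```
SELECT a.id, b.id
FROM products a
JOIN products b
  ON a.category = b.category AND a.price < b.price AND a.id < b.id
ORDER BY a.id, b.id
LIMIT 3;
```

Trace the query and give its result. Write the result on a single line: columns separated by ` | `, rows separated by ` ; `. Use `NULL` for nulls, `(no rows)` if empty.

Pairs (a,b) with same category, a.price < b.price, a.id < b.id.
category groups: Apparel:{2,8,12,13} Auto:{1,7} Books:{3,4,6,10,11,14} Grocery:{5,9}
Ordered by (a.id, b.id); first 3.

2 | 13 ; 5 | 9 ; 6 | 10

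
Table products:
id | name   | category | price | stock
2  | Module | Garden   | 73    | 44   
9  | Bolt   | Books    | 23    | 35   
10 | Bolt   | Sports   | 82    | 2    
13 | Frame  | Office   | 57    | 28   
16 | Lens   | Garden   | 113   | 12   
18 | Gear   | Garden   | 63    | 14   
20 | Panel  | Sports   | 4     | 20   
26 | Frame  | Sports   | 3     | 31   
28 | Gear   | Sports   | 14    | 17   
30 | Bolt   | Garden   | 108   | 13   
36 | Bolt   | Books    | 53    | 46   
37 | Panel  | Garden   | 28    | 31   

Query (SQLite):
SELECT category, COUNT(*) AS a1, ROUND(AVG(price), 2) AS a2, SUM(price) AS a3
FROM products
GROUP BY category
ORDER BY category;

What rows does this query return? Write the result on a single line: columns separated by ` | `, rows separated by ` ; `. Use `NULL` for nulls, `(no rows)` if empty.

Group products by category.
Per group compute: COUNT(*), ROUND(AVG(price), 2), SUM(price).
  Books: ids {9, 36} → COUNT(*)=2, ROUND(AVG(price), 2)=38, SUM(price)=76
  Garden: ids {2, 16, 18, 30, 37} → COUNT(*)=5, ROUND(AVG(price), 2)=77, SUM(price)=385
  Office: ids {13} → COUNT(*)=1, ROUND(AVG(price), 2)=57, SUM(price)=57
  Sports: ids {10, 20, 26, 28} → COUNT(*)=4, ROUND(AVG(price), 2)=25.75, SUM(price)=103

Books | 2 | 38 | 76 ; Garden | 5 | 77 | 385 ; Office | 1 | 57 | 57 ; Sports | 4 | 25.75 | 103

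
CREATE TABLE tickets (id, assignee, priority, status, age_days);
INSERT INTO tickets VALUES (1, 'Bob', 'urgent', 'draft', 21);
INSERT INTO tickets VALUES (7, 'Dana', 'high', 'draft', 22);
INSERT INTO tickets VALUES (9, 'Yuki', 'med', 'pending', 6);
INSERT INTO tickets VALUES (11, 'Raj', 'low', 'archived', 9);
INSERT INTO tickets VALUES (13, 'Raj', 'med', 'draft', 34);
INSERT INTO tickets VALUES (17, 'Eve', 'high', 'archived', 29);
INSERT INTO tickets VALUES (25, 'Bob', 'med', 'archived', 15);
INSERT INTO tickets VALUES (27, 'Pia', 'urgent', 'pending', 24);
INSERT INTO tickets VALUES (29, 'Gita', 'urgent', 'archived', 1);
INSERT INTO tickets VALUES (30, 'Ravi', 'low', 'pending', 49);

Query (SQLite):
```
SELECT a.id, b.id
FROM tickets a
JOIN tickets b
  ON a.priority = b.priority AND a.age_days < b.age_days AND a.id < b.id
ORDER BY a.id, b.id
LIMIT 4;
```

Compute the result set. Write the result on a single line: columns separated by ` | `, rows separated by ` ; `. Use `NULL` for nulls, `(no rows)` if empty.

1 | 27 ; 7 | 17 ; 9 | 13 ; 9 | 25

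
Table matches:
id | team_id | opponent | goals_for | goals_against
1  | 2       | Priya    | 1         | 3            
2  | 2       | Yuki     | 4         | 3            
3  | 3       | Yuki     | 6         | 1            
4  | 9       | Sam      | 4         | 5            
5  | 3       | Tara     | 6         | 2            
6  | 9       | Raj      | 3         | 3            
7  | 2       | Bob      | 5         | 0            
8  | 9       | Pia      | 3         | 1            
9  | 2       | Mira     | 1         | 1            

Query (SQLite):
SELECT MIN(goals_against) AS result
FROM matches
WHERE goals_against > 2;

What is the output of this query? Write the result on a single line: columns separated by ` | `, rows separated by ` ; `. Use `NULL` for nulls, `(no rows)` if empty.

Rows where goals_against > 2 → goals_against values: [3, 3, 5, 3].
MIN of non-NULL values = 3.

3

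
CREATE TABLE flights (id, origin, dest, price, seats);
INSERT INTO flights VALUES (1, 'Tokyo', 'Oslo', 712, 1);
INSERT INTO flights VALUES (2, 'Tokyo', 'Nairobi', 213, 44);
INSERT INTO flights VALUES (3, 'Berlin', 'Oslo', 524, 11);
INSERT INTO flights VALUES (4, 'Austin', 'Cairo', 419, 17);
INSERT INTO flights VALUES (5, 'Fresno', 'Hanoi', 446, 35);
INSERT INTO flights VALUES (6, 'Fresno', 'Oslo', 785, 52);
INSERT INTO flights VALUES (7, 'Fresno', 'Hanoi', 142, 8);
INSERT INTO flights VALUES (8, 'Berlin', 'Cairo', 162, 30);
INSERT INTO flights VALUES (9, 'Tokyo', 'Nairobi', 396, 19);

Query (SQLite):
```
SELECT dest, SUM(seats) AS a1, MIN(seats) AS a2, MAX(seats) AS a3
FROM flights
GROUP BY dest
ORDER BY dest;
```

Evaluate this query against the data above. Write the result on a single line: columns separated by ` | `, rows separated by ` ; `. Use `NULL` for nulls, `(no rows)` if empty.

Cairo | 47 | 17 | 30 ; Hanoi | 43 | 8 | 35 ; Nairobi | 63 | 19 | 44 ; Oslo | 64 | 1 | 52

Group flights by dest.
Per group compute: SUM(seats), MIN(seats), MAX(seats).
  Cairo: ids {4, 8} → SUM(seats)=47, MIN(seats)=17, MAX(seats)=30
  Hanoi: ids {5, 7} → SUM(seats)=43, MIN(seats)=8, MAX(seats)=35
  Nairobi: ids {2, 9} → SUM(seats)=63, MIN(seats)=19, MAX(seats)=44
  Oslo: ids {1, 3, 6} → SUM(seats)=64, MIN(seats)=1, MAX(seats)=52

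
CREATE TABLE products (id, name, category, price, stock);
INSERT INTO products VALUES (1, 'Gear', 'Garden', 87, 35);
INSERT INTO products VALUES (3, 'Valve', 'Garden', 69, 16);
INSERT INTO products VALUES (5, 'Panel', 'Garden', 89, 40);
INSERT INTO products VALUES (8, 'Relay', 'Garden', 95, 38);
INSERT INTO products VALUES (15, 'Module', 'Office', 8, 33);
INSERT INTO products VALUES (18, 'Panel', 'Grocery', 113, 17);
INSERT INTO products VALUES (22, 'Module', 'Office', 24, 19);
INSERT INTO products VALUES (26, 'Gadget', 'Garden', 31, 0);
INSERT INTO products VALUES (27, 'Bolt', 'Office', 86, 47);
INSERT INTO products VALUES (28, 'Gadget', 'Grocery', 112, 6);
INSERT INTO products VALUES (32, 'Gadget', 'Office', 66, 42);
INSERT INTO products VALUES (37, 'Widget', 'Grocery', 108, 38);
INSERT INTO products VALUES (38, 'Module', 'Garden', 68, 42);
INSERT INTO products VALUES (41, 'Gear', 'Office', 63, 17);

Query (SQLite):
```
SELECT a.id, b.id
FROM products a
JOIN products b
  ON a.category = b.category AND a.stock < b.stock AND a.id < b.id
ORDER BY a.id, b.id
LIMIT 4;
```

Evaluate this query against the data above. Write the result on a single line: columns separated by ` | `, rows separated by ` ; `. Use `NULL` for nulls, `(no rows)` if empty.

1 | 5 ; 1 | 8 ; 1 | 38 ; 3 | 5

Pairs (a,b) with same category, a.stock < b.stock, a.id < b.id.
category groups: Garden:{1,3,5,8,26,38} Grocery:{18,28,37} Office:{15,22,27,32,41}
Ordered by (a.id, b.id); first 4.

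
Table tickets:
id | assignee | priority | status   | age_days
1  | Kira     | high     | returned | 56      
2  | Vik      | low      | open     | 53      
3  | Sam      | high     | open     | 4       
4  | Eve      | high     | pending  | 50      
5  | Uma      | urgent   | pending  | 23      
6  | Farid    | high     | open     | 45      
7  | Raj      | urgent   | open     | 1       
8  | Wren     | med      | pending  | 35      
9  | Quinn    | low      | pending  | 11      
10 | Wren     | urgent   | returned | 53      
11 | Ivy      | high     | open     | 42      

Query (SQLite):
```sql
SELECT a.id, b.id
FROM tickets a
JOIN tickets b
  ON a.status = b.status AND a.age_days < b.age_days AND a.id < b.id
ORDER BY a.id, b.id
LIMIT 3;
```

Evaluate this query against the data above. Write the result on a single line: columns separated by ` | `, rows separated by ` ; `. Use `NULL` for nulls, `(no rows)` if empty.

Pairs (a,b) with same status, a.age_days < b.age_days, a.id < b.id.
status groups: open:{2,3,6,7,11} pending:{4,5,8,9} returned:{1,10}
Ordered by (a.id, b.id); first 3.

3 | 6 ; 3 | 11 ; 5 | 8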